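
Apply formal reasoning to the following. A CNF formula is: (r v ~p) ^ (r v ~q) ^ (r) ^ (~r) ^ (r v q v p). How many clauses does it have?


A CNF formula is a conjunction of clauses.
Clauses are separated by ^.
Counting the conjuncts: 5 clauses.

5


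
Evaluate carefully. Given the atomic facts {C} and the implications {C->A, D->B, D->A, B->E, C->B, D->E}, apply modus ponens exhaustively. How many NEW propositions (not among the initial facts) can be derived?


Initial facts: {C}
Apply modus ponens to closure:
  C and C->A  =>  A
  C and C->B  =>  B
  B and B->E  =>  E
Final known: {A, B, C, E}
New propositions: {A, B, E}
Count = 3

3


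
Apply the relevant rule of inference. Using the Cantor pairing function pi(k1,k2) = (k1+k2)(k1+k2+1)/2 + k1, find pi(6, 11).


k1 + k2 = 17
(k1+k2)(k1+k2+1)/2 = 17 * 18 / 2 = 153
pi = 153 + 6 = 159

159


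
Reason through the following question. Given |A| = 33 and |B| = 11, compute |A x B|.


The Cartesian product A x B contains all ordered pairs (a, b).
|A x B| = |A| * |B| = 33 * 11 = 363

363


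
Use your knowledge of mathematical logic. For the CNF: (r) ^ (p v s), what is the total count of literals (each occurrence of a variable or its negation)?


Counting literals in each clause:
Clause 1: 1 literal(s)
Clause 2: 2 literal(s)
Total = 3

3


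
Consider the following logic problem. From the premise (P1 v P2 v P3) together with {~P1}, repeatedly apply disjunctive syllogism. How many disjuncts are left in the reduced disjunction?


Original disjuncts (3): P1, P2, P3
Negated (eliminate): ~P1
Remaining disjuncts: P2, P3
Count = 3 - 1 = 2

2


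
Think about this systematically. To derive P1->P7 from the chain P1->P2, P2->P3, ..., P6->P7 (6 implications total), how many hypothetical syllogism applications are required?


With 6 implications in a chain connecting 7 propositions:
P1->P2, P2->P3, ..., P6->P7
Steps needed = (number of implications) - 1 = 6 - 1 = 5

5


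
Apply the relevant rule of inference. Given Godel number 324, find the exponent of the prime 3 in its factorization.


Factorize 324 by dividing by 3 repeatedly.
Division steps: 3 divides 324 exactly 4 time(s).
Exponent of 3 = 4

4


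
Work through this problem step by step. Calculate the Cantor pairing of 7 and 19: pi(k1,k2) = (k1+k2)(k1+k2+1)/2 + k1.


k1 + k2 = 26
(k1+k2)(k1+k2+1)/2 = 26 * 27 / 2 = 351
pi = 351 + 7 = 358

358


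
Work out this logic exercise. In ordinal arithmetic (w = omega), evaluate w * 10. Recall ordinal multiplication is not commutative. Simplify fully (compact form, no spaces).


Compute w * 10.
Ordinal * is associative and left-distributive over +, but NOT commutative; for finite n>1, n*w = w but w*n stays w*n.
w * 10 means 10 copies of w concatenated: w*10.
Result = w*10

w*10


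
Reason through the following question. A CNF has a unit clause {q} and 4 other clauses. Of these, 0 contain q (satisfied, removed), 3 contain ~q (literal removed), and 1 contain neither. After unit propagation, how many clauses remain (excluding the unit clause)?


Satisfied (removed): 0
Shortened (remain): 3
Unchanged (remain): 1
Remaining = 3 + 1 = 4

4


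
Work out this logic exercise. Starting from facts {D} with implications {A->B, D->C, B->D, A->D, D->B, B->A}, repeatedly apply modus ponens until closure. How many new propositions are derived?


Initial facts: {D}
Apply modus ponens to closure:
  D and D->C  =>  C
  D and D->B  =>  B
  B and B->A  =>  A
Final known: {A, B, C, D}
New propositions: {A, B, C}
Count = 3

3


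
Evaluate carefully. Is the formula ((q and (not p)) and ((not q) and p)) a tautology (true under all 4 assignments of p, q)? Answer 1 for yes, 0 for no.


Check all 4 assignments:
p=0, q=0: 0
p=0, q=1: 0
p=1, q=0: 0
p=1, q=1: 0
Satisfying count = 0/4.
Tautology iff count = 4: no.

0


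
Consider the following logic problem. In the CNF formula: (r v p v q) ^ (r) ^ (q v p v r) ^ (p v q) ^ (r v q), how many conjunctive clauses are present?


A CNF formula is a conjunction of clauses.
Clauses are separated by ^.
Counting the conjuncts: 5 clauses.

5


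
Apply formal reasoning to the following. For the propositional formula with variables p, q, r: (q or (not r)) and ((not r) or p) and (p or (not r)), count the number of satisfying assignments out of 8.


Evaluate all 8 assignments for p, q, r:
p=0, q=0, r=0: 1
p=0, q=0, r=1: 0
p=0, q=1, r=0: 1
p=0, q=1, r=1: 0
p=1, q=0, r=0: 1
p=1, q=0, r=1: 0
p=1, q=1, r=0: 1
p=1, q=1, r=1: 1
Satisfying count = 5

5


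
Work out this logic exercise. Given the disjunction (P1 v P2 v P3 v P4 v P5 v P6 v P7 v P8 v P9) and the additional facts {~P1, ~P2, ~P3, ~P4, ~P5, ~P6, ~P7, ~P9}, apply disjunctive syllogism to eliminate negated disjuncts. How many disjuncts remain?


Original disjuncts (9): P1, P2, P3, P4, P5, P6, P7, P8, P9
Negated (eliminate): ~P1, ~P2, ~P3, ~P4, ~P5, ~P6, ~P7, ~P9
Remaining disjuncts: P8
Count = 9 - 8 = 1

1


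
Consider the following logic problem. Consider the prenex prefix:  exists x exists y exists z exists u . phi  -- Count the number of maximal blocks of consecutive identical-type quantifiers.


Quantifier-type sequence: E E E E  (A=forall, E=exists)
Group into maximal same-type runs:
  Ex4
Number of blocks = 1

1


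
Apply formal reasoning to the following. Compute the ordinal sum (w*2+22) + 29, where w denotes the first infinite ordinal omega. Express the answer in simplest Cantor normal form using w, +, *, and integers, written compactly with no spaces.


Compute (w*2+22) + 29.
Ordinal + is associative but NOT commutative; for finite n>0, n + w = w but w + n stays w+n.
By associativity: (w*2+22) + 29 = w*2 + (22+29) = w*2+51.
Result = w*2+51

w*2+51


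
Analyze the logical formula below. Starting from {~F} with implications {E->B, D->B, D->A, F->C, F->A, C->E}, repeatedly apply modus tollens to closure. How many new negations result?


Initial negated facts: {~F}
Apply modus tollens to closure:
  (no implication fires)
Final negated: {~F}
New negations: {(none)}
Count = 0

0


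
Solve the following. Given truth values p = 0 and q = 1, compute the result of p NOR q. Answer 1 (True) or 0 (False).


p = 0, q = 1
Operation: p NOR q
Evaluate: 0 NOR 1 = 0

0


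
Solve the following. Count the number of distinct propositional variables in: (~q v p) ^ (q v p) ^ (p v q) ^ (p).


Identify each variable that appears in the formula.
Variables found: p, q
Count = 2

2


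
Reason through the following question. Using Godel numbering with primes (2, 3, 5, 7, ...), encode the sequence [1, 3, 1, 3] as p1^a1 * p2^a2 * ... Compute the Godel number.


Encode each element as an exponent of the corresponding prime:
  2^1 = 2
  3^3 = 27
  5^1 = 5
  7^3 = 343
Product = 2 * 27 * 5 * 343 = 92610

92610


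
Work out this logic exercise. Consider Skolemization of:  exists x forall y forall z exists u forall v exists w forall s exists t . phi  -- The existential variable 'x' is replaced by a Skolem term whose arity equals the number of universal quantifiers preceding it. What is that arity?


Quantifier prefix: exists x forall y forall z exists u forall v exists w forall s exists t
'x' is existentially quantified at position 1.
No universal quantifiers precede it.
Skolem function arity = 0 (a Skolem constant)

0


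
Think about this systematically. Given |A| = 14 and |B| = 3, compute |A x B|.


The Cartesian product A x B contains all ordered pairs (a, b).
|A x B| = |A| * |B| = 14 * 3 = 42

42


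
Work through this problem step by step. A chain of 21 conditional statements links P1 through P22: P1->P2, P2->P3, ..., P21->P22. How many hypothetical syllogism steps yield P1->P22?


With 21 implications in a chain connecting 22 propositions:
P1->P2, P2->P3, ..., P21->P22
Steps needed = (number of implications) - 1 = 21 - 1 = 20

20


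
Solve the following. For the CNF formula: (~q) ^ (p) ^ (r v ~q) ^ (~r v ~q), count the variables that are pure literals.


Check each variable for pure literal status:
p: pure positive
q: pure negative
r: mixed (not pure)
Pure literal count = 2

2


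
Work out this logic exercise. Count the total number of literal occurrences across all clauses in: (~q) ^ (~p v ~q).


Counting literals in each clause:
Clause 1: 1 literal(s)
Clause 2: 2 literal(s)
Total = 3

3


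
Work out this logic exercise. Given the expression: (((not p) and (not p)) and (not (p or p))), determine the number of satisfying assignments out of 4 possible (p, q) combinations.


Check all 4 assignments:
p=0, q=0: 1
p=0, q=1: 1
p=1, q=0: 0
p=1, q=1: 0
Count of True = 2

2


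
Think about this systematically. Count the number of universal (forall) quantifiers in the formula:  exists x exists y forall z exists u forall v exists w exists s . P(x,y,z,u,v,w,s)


Quantifier prefix: exists x exists y forall z exists u forall v exists w exists s
Mark each quantifier type:
  E E U E U E E
Universal count = 2, Existential count = 5
Asked for universal (forall) quantifiers: 2

2


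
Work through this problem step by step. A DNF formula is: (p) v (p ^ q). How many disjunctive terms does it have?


A DNF formula is a disjunction of terms (conjunctions).
Terms are separated by v.
Counting the disjuncts: 2 terms.

2


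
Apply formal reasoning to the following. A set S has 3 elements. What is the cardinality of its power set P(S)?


The power set of a set with n elements has 2^n elements.
|P(S)| = 2^3 = 8

8


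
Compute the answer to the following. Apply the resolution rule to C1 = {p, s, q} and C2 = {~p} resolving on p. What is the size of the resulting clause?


Remove p from C1 and ~p from C2.
C1 remainder: {s, q}
C2 remainder: {}
Union (resolvent): {q, s}
Resolvent has 2 literal(s).

2


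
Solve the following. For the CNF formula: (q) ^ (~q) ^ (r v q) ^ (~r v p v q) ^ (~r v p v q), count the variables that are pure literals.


Check each variable for pure literal status:
p: pure positive
q: mixed (not pure)
r: mixed (not pure)
Pure literal count = 1

1


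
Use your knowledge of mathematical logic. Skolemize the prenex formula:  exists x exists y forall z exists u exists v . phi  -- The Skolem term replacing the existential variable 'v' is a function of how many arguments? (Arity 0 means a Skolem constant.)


Quantifier prefix: exists x exists y forall z exists u exists v
'v' is existentially quantified at position 5.
Universal variables preceding it: z
Skolem function arity = 1

1


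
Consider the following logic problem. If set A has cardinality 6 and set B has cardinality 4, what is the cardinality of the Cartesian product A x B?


The Cartesian product A x B contains all ordered pairs (a, b).
|A x B| = |A| * |B| = 6 * 4 = 24

24


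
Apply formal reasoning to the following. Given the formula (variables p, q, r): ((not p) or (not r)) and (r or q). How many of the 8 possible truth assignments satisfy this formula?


Evaluate all 8 assignments for p, q, r:
p=0, q=0, r=0: 0
p=0, q=0, r=1: 1
p=0, q=1, r=0: 1
p=0, q=1, r=1: 1
p=1, q=0, r=0: 0
p=1, q=0, r=1: 0
p=1, q=1, r=0: 1
p=1, q=1, r=1: 0
Satisfying count = 4

4


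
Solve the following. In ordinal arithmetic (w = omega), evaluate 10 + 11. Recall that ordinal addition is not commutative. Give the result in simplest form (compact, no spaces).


Compute 10 + 11.
Ordinal + is associative but NOT commutative; for finite n>0, n + w = w but w + n stays w+n.
Both operands finite; ordinal + agrees with natural +: 10 + 11 = 21.
Result = 21

21


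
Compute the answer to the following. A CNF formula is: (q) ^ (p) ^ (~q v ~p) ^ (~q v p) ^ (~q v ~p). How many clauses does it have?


A CNF formula is a conjunction of clauses.
Clauses are separated by ^.
Counting the conjuncts: 5 clauses.

5


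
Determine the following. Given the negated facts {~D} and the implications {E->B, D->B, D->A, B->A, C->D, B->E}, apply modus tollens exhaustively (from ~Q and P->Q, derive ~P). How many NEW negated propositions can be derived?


Initial negated facts: {~D}
Apply modus tollens to closure:
  ~D and C->D  =>  ~C
Final negated: {~C, ~D}
New negations: {~C}
Count = 1

1


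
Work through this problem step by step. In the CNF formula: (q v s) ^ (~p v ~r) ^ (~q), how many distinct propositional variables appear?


Identify each variable that appears in the formula.
Variables found: p, q, r, s
Count = 4

4


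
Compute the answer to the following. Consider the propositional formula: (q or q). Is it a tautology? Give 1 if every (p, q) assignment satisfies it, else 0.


Check all 4 assignments:
p=0, q=0: 0
p=0, q=1: 1
p=1, q=0: 0
p=1, q=1: 1
Satisfying count = 2/4.
Tautology iff count = 4: no.

0


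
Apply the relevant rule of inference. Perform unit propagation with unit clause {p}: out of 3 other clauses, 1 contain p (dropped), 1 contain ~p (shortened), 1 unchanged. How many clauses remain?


Satisfied (removed): 1
Shortened (remain): 1
Unchanged (remain): 1
Remaining = 1 + 1 = 2

2


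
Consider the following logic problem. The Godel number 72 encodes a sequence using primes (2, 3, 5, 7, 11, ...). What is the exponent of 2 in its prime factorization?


Factorize 72 by dividing by 2 repeatedly.
Division steps: 2 divides 72 exactly 3 time(s).
Exponent of 2 = 3

3


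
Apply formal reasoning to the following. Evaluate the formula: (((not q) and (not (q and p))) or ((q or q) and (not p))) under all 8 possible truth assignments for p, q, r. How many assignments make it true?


Check all 8 assignments:
p=0, q=0, r=0: 1
p=0, q=0, r=1: 1
p=0, q=1, r=0: 1
p=0, q=1, r=1: 1
p=1, q=0, r=0: 1
p=1, q=0, r=1: 1
p=1, q=1, r=0: 0
p=1, q=1, r=1: 0
Count of True = 6

6


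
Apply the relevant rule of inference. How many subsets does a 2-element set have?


The power set of a set with n elements has 2^n elements.
|P(S)| = 2^2 = 4

4


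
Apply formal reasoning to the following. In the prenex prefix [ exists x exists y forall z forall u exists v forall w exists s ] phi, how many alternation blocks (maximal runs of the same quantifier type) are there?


Quantifier-type sequence: E E A A E A E  (A=forall, E=exists)
Group into maximal same-type runs:
  Ex2 | Ax2 | Ex1 | Ax1 | Ex1
Number of blocks = 5

5


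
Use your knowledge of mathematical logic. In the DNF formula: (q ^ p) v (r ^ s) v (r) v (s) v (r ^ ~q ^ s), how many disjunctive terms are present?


A DNF formula is a disjunction of terms (conjunctions).
Terms are separated by v.
Counting the disjuncts: 5 terms.

5


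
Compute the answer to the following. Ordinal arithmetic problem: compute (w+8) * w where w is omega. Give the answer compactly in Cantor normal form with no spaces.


Compute (w+8) * w.
Ordinal * is associative and left-distributive over +, but NOT commutative; for finite n>1, n*w = w but w*n stays w*n.
(w+8) * w = sup{(w+8)*k : k<w} = sup{w*k+8} = w^2 (the +8 tail is absorbed in the limit).
Result = w^2

w^2


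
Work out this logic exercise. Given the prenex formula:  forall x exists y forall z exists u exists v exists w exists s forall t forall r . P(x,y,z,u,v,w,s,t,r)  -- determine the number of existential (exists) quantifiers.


Quantifier prefix: forall x exists y forall z exists u exists v exists w exists s forall t forall r
Mark each quantifier type:
  U E U E E E E U U
Universal count = 4, Existential count = 5
Asked for existential (exists) quantifiers: 5

5


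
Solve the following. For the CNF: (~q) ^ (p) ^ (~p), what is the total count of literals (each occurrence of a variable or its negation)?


Counting literals in each clause:
Clause 1: 1 literal(s)
Clause 2: 1 literal(s)
Clause 3: 1 literal(s)
Total = 3

3


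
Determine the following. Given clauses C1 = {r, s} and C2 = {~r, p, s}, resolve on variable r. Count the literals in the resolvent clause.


Remove r from C1 and ~r from C2.
C1 remainder: {s}
C2 remainder: {p, s}
Union (resolvent): {p, s}
Resolvent has 2 literal(s).

2


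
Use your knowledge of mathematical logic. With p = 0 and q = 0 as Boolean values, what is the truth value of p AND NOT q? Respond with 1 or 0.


p = 0, q = 0
Operation: p AND NOT q
Evaluate: 0 AND NOT 0 = 0

0


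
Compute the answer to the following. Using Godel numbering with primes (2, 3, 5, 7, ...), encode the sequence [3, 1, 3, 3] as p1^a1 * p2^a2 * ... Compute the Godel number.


Encode each element as an exponent of the corresponding prime:
  2^3 = 8
  3^1 = 3
  5^3 = 125
  7^3 = 343
Product = 8 * 3 * 125 * 343 = 1029000

1029000


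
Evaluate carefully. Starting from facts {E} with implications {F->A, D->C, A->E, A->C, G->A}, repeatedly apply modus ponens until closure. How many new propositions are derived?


Initial facts: {E}
Apply modus ponens to closure:
  (no implication fires)
Final known: {E}
New propositions: {(none)}
Count = 0

0


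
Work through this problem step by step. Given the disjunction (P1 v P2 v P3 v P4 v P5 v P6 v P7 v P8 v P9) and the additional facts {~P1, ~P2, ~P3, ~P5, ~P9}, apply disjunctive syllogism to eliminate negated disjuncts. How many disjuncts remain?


Original disjuncts (9): P1, P2, P3, P4, P5, P6, P7, P8, P9
Negated (eliminate): ~P1, ~P2, ~P3, ~P5, ~P9
Remaining disjuncts: P4, P6, P7, P8
Count = 9 - 5 = 4

4


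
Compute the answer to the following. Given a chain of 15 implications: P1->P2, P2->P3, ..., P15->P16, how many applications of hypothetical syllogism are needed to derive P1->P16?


With 15 implications in a chain connecting 16 propositions:
P1->P2, P2->P3, ..., P15->P16
Steps needed = (number of implications) - 1 = 15 - 1 = 14

14


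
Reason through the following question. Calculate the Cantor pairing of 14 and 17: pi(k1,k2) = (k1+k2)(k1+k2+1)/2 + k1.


k1 + k2 = 31
(k1+k2)(k1+k2+1)/2 = 31 * 32 / 2 = 496
pi = 496 + 14 = 510

510


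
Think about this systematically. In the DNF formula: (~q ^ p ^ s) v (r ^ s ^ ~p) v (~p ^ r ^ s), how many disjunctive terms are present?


A DNF formula is a disjunction of terms (conjunctions).
Terms are separated by v.
Counting the disjuncts: 3 terms.

3


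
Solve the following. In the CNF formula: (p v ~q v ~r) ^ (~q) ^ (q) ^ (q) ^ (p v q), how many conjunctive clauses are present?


A CNF formula is a conjunction of clauses.
Clauses are separated by ^.
Counting the conjuncts: 5 clauses.

5


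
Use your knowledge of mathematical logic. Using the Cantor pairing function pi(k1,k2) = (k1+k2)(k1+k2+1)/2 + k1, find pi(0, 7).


k1 + k2 = 7
(k1+k2)(k1+k2+1)/2 = 7 * 8 / 2 = 28
pi = 28 + 0 = 28

28


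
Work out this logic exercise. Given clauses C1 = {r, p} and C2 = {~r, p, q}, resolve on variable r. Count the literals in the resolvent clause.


Remove r from C1 and ~r from C2.
C1 remainder: {p}
C2 remainder: {p, q}
Union (resolvent): {p, q}
Resolvent has 2 literal(s).

2


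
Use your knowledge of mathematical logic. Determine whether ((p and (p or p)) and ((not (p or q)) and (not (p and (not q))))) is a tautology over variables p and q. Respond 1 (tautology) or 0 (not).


Check all 4 assignments:
p=0, q=0: 0
p=0, q=1: 0
p=1, q=0: 0
p=1, q=1: 0
Satisfying count = 0/4.
Tautology iff count = 4: no.

0


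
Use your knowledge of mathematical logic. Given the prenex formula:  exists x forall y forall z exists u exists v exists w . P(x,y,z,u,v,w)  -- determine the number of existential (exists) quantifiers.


Quantifier prefix: exists x forall y forall z exists u exists v exists w
Mark each quantifier type:
  E U U E E E
Universal count = 2, Existential count = 4
Asked for existential (exists) quantifiers: 4

4


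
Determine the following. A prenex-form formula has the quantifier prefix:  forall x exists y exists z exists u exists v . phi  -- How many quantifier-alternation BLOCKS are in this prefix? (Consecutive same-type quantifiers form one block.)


Quantifier-type sequence: A E E E E  (A=forall, E=exists)
Group into maximal same-type runs:
  Ax1 | Ex4
Number of blocks = 2

2


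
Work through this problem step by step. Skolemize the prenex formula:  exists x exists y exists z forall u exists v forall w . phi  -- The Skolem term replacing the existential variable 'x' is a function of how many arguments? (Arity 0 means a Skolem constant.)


Quantifier prefix: exists x exists y exists z forall u exists v forall w
'x' is existentially quantified at position 1.
No universal quantifiers precede it.
Skolem function arity = 0 (a Skolem constant)

0


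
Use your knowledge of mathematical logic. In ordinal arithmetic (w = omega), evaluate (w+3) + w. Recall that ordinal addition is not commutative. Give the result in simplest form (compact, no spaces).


Compute (w+3) + w.
Ordinal + is associative but NOT commutative; for finite n>0, n + w = w but w + n stays w+n.
(w+3) + w = w + (3+w) = w + w = w*2 (the finite tail 3 is absorbed by the right w).
Result = w*2

w*2


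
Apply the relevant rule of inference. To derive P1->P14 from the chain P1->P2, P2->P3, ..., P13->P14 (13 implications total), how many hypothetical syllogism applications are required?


With 13 implications in a chain connecting 14 propositions:
P1->P2, P2->P3, ..., P13->P14
Steps needed = (number of implications) - 1 = 13 - 1 = 12

12


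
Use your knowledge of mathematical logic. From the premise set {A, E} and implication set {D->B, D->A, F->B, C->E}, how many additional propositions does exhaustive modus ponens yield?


Initial facts: {A, E}
Apply modus ponens to closure:
  (no implication fires)
Final known: {A, E}
New propositions: {(none)}
Count = 0

0


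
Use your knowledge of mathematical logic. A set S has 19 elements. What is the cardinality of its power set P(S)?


The power set of a set with n elements has 2^n elements.
|P(S)| = 2^19 = 524288

524288


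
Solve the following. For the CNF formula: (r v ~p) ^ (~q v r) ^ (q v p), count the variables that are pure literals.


Check each variable for pure literal status:
p: mixed (not pure)
q: mixed (not pure)
r: pure positive
Pure literal count = 1

1


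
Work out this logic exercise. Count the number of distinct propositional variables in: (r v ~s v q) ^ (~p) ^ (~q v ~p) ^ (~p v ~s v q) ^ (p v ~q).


Identify each variable that appears in the formula.
Variables found: p, q, r, s
Count = 4

4


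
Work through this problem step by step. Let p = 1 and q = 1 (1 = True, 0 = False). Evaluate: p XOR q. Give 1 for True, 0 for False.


p = 1, q = 1
Operation: p XOR q
Evaluate: 1 XOR 1 = 0

0


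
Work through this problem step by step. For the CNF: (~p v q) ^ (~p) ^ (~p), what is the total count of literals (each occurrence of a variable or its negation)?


Counting literals in each clause:
Clause 1: 2 literal(s)
Clause 2: 1 literal(s)
Clause 3: 1 literal(s)
Total = 4

4


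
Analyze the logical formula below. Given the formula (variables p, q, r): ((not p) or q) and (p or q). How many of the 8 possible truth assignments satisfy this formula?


Evaluate all 8 assignments for p, q, r:
p=0, q=0, r=0: 0
p=0, q=0, r=1: 0
p=0, q=1, r=0: 1
p=0, q=1, r=1: 1
p=1, q=0, r=0: 0
p=1, q=0, r=1: 0
p=1, q=1, r=0: 1
p=1, q=1, r=1: 1
Satisfying count = 4

4


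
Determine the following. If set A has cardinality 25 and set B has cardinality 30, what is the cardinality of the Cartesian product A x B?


The Cartesian product A x B contains all ordered pairs (a, b).
|A x B| = |A| * |B| = 25 * 30 = 750

750


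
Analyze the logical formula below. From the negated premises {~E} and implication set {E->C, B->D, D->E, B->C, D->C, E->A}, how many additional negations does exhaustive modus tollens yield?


Initial negated facts: {~E}
Apply modus tollens to closure:
  ~E and D->E  =>  ~D
  ~D and B->D  =>  ~B
Final negated: {~B, ~D, ~E}
New negations: {~B, ~D}
Count = 2

2


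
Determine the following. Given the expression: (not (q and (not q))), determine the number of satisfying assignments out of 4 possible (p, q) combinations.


Check all 4 assignments:
p=0, q=0: 1
p=0, q=1: 1
p=1, q=0: 1
p=1, q=1: 1
Count of True = 4

4


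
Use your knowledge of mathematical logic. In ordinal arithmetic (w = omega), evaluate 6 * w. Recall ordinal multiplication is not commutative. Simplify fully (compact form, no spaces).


Compute 6 * w.
Ordinal * is associative and left-distributive over +, but NOT commutative; for finite n>1, n*w = w but w*n stays w*n.
For finite n>0, n * w = sup{n*k : k<w} = w. So 6 * w = w.
Result = w

w


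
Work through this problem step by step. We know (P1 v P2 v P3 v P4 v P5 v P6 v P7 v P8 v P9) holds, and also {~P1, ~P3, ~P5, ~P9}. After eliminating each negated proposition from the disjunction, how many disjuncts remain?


Original disjuncts (9): P1, P2, P3, P4, P5, P6, P7, P8, P9
Negated (eliminate): ~P1, ~P3, ~P5, ~P9
Remaining disjuncts: P2, P4, P6, P7, P8
Count = 9 - 4 = 5

5


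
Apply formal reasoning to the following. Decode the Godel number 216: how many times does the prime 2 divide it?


Factorize 216 by dividing by 2 repeatedly.
Division steps: 2 divides 216 exactly 3 time(s).
Exponent of 2 = 3

3


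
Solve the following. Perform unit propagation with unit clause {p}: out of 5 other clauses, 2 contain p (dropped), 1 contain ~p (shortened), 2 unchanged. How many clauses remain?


Satisfied (removed): 2
Shortened (remain): 1
Unchanged (remain): 2
Remaining = 1 + 2 = 3

3


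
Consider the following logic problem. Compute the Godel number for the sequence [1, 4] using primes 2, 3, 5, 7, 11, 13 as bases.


Encode each element as an exponent of the corresponding prime:
  2^1 = 2
  3^4 = 81
Product = 2 * 81 = 162

162


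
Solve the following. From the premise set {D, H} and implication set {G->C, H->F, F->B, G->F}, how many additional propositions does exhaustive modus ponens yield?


Initial facts: {D, H}
Apply modus ponens to closure:
  H and H->F  =>  F
  F and F->B  =>  B
Final known: {B, D, F, H}
New propositions: {B, F}
Count = 2

2


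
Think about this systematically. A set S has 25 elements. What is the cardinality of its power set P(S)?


The power set of a set with n elements has 2^n elements.
|P(S)| = 2^25 = 33554432

33554432


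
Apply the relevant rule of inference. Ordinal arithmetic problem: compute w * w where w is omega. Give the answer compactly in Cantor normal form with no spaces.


Compute w * w.
Ordinal * is associative and left-distributive over +, but NOT commutative; for finite n>1, n*w = w but w*n stays w*n.
w * w = w^2 by definition.
Result = w^2

w^2


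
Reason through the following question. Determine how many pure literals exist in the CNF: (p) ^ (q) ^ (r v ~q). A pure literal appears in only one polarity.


Check each variable for pure literal status:
p: pure positive
q: mixed (not pure)
r: pure positive
Pure literal count = 2

2


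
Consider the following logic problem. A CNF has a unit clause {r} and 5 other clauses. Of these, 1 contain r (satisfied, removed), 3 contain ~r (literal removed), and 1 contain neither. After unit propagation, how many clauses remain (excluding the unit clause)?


Satisfied (removed): 1
Shortened (remain): 3
Unchanged (remain): 1
Remaining = 3 + 1 = 4

4


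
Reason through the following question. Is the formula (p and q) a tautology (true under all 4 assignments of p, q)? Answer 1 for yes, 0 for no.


Check all 4 assignments:
p=0, q=0: 0
p=0, q=1: 0
p=1, q=0: 0
p=1, q=1: 1
Satisfying count = 1/4.
Tautology iff count = 4: no.

0


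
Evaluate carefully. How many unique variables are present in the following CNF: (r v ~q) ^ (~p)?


Identify each variable that appears in the formula.
Variables found: p, q, r
Count = 3

3


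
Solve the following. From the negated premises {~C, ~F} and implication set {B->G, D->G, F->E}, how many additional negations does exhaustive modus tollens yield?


Initial negated facts: {~C, ~F}
Apply modus tollens to closure:
  (no implication fires)
Final negated: {~C, ~F}
New negations: {(none)}
Count = 0

0


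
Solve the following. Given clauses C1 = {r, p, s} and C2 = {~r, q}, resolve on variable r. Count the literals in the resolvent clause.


Remove r from C1 and ~r from C2.
C1 remainder: {p, s}
C2 remainder: {q}
Union (resolvent): {p, q, s}
Resolvent has 3 literal(s).

3


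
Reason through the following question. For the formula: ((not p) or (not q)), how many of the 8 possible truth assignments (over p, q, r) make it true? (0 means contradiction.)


Check all 8 assignments:
p=0, q=0, r=0: 1
p=0, q=0, r=1: 1
p=0, q=1, r=0: 1
p=0, q=1, r=1: 1
p=1, q=0, r=0: 1
p=1, q=0, r=1: 1
p=1, q=1, r=0: 0
p=1, q=1, r=1: 0
Count of True = 6

6


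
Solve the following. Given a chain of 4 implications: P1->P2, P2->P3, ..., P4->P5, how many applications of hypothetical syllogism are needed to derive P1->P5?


With 4 implications in a chain connecting 5 propositions:
P1->P2, P2->P3, ..., P4->P5
Steps needed = (number of implications) - 1 = 4 - 1 = 3

3


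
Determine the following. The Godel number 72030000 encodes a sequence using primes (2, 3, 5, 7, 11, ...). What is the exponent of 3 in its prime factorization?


Factorize 72030000 by dividing by 3 repeatedly.
Division steps: 3 divides 72030000 exactly 1 time(s).
Exponent of 3 = 1

1


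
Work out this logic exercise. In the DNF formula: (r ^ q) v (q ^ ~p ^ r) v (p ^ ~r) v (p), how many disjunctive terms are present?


A DNF formula is a disjunction of terms (conjunctions).
Terms are separated by v.
Counting the disjuncts: 4 terms.

4


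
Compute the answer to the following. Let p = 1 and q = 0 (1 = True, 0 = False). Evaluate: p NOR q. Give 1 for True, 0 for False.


p = 1, q = 0
Operation: p NOR q
Evaluate: 1 NOR 0 = 0

0


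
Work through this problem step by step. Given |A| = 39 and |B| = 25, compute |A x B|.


The Cartesian product A x B contains all ordered pairs (a, b).
|A x B| = |A| * |B| = 39 * 25 = 975

975


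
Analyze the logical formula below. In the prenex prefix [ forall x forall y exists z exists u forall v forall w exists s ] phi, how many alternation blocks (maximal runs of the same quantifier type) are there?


Quantifier-type sequence: A A E E A A E  (A=forall, E=exists)
Group into maximal same-type runs:
  Ax2 | Ex2 | Ax2 | Ex1
Number of blocks = 4

4


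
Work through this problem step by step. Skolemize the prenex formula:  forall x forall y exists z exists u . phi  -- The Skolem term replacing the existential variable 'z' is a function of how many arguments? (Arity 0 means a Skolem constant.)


Quantifier prefix: forall x forall y exists z exists u
'z' is existentially quantified at position 3.
Universal variables preceding it: x, y
Skolem function arity = 2

2


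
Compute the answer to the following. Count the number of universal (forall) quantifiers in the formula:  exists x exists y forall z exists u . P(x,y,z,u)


Quantifier prefix: exists x exists y forall z exists u
Mark each quantifier type:
  E E U E
Universal count = 1, Existential count = 3
Asked for universal (forall) quantifiers: 1

1


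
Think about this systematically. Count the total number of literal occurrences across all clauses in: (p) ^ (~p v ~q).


Counting literals in each clause:
Clause 1: 1 literal(s)
Clause 2: 2 literal(s)
Total = 3

3


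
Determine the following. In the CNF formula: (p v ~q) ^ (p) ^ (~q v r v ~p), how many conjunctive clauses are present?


A CNF formula is a conjunction of clauses.
Clauses are separated by ^.
Counting the conjuncts: 3 clauses.

3


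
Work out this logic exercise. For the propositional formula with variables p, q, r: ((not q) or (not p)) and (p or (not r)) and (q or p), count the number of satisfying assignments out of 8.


Evaluate all 8 assignments for p, q, r:
p=0, q=0, r=0: 0
p=0, q=0, r=1: 0
p=0, q=1, r=0: 1
p=0, q=1, r=1: 0
p=1, q=0, r=0: 1
p=1, q=0, r=1: 1
p=1, q=1, r=0: 0
p=1, q=1, r=1: 0
Satisfying count = 3

3


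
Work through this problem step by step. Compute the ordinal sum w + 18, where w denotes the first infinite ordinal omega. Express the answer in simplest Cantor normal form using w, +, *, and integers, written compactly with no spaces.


Compute w + 18.
Ordinal + is associative but NOT commutative; for finite n>0, n + w = w but w + n stays w+n.
w + 18 is already in normal form (a successor ordinal beyond w).
Result = w+18

w+18


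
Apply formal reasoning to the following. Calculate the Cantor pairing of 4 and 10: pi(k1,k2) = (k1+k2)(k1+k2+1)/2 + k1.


k1 + k2 = 14
(k1+k2)(k1+k2+1)/2 = 14 * 15 / 2 = 105
pi = 105 + 4 = 109

109


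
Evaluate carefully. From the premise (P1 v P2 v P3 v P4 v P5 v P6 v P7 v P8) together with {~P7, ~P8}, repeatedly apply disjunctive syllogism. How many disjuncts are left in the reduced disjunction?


Original disjuncts (8): P1, P2, P3, P4, P5, P6, P7, P8
Negated (eliminate): ~P7, ~P8
Remaining disjuncts: P1, P2, P3, P4, P5, P6
Count = 8 - 2 = 6

6


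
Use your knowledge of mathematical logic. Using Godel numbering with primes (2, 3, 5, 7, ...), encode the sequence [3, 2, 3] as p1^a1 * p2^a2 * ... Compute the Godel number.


Encode each element as an exponent of the corresponding prime:
  2^3 = 8
  3^2 = 9
  5^3 = 125
Product = 8 * 9 * 125 = 9000

9000


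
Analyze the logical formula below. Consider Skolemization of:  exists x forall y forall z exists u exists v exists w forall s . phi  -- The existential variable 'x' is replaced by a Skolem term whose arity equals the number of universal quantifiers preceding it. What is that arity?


Quantifier prefix: exists x forall y forall z exists u exists v exists w forall s
'x' is existentially quantified at position 1.
No universal quantifiers precede it.
Skolem function arity = 0 (a Skolem constant)

0


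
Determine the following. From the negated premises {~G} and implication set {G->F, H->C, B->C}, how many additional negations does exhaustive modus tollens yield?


Initial negated facts: {~G}
Apply modus tollens to closure:
  (no implication fires)
Final negated: {~G}
New negations: {(none)}
Count = 0

0


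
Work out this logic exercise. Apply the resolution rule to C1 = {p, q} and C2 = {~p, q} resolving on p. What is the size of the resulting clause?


Remove p from C1 and ~p from C2.
C1 remainder: {q}
C2 remainder: {q}
Union (resolvent): {q}
Resolvent has 1 literal(s).

1


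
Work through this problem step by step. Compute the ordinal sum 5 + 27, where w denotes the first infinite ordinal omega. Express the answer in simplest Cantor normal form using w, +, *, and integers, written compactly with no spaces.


Compute 5 + 27.
Ordinal + is associative but NOT commutative; for finite n>0, n + w = w but w + n stays w+n.
Both operands finite; ordinal + agrees with natural +: 5 + 27 = 32.
Result = 32

32


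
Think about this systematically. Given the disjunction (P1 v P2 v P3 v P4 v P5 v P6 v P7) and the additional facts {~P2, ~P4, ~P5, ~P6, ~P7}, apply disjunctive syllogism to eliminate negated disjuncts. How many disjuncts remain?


Original disjuncts (7): P1, P2, P3, P4, P5, P6, P7
Negated (eliminate): ~P2, ~P4, ~P5, ~P6, ~P7
Remaining disjuncts: P1, P3
Count = 7 - 5 = 2

2


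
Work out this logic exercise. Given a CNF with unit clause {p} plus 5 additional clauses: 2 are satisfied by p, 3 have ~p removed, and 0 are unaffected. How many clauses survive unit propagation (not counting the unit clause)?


Satisfied (removed): 2
Shortened (remain): 3
Unchanged (remain): 0
Remaining = 3 + 0 = 3

3


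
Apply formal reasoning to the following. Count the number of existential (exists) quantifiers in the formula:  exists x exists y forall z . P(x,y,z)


Quantifier prefix: exists x exists y forall z
Mark each quantifier type:
  E E U
Universal count = 1, Existential count = 2
Asked for existential (exists) quantifiers: 2

2


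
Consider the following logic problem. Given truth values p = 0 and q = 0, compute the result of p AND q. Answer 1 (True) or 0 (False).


p = 0, q = 0
Operation: p AND q
Evaluate: 0 AND 0 = 0

0


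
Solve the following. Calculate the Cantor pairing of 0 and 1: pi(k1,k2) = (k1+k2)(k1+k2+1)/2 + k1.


k1 + k2 = 1
(k1+k2)(k1+k2+1)/2 = 1 * 2 / 2 = 1
pi = 1 + 0 = 1

1


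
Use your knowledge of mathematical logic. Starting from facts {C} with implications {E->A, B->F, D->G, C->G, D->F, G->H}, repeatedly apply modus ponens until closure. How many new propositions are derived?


Initial facts: {C}
Apply modus ponens to closure:
  C and C->G  =>  G
  G and G->H  =>  H
Final known: {C, G, H}
New propositions: {G, H}
Count = 2

2


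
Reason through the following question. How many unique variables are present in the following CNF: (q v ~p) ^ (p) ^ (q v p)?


Identify each variable that appears in the formula.
Variables found: p, q
Count = 2

2


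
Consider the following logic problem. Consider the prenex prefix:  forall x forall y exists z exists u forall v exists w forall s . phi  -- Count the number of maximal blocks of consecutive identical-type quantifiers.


Quantifier-type sequence: A A E E A E A  (A=forall, E=exists)
Group into maximal same-type runs:
  Ax2 | Ex2 | Ax1 | Ex1 | Ax1
Number of blocks = 5

5


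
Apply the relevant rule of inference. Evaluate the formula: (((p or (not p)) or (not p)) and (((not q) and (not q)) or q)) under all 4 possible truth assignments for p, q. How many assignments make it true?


Check all 4 assignments:
p=0, q=0: 1
p=0, q=1: 1
p=1, q=0: 1
p=1, q=1: 1
Count of True = 4

4


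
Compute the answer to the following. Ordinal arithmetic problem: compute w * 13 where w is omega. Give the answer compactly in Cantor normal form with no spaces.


Compute w * 13.
Ordinal * is associative and left-distributive over +, but NOT commutative; for finite n>1, n*w = w but w*n stays w*n.
w * 13 means 13 copies of w concatenated: w*13.
Result = w*13

w*13


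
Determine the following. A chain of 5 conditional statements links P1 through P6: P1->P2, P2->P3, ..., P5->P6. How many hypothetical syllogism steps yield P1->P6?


With 5 implications in a chain connecting 6 propositions:
P1->P2, P2->P3, ..., P5->P6
Steps needed = (number of implications) - 1 = 5 - 1 = 4

4


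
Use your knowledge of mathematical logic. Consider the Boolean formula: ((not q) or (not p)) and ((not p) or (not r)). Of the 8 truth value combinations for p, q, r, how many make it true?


Evaluate all 8 assignments for p, q, r:
p=0, q=0, r=0: 1
p=0, q=0, r=1: 1
p=0, q=1, r=0: 1
p=0, q=1, r=1: 1
p=1, q=0, r=0: 1
p=1, q=0, r=1: 0
p=1, q=1, r=0: 0
p=1, q=1, r=1: 0
Satisfying count = 5

5


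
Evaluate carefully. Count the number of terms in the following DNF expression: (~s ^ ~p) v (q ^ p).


A DNF formula is a disjunction of terms (conjunctions).
Terms are separated by v.
Counting the disjuncts: 2 terms.

2


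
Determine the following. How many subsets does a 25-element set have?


The power set of a set with n elements has 2^n elements.
|P(S)| = 2^25 = 33554432

33554432


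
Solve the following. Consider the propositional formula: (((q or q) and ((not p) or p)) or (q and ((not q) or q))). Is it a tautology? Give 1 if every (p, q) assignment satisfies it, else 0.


Check all 4 assignments:
p=0, q=0: 0
p=0, q=1: 1
p=1, q=0: 0
p=1, q=1: 1
Satisfying count = 2/4.
Tautology iff count = 4: no.

0


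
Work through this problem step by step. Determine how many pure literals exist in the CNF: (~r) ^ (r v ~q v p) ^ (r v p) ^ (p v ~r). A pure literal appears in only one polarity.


Check each variable for pure literal status:
p: pure positive
q: pure negative
r: mixed (not pure)
Pure literal count = 2

2


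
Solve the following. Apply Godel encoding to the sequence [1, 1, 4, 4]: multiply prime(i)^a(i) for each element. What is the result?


Encode each element as an exponent of the corresponding prime:
  2^1 = 2
  3^1 = 3
  5^4 = 625
  7^4 = 2401
Product = 2 * 3 * 625 * 2401 = 9003750

9003750
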